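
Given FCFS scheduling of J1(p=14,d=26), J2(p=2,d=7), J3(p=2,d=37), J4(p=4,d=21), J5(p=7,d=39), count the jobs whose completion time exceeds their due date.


Completion vs due date:
  J1: C=14, d=26 → on time
  J2: C=16, d=7 → TARDY
  J3: C=18, d=37 → on time
  J4: C=22, d=21 → TARDY
  J5: C=29, d=39 → on time
Tardy jobs: J2, J4
Count = 2


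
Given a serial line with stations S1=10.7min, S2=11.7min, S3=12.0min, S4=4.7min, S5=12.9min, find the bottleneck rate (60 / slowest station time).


Bottleneck = longest station time
Station times: [10.7, 11.7, 12.0, 4.7, 12.9]
Max = 12.9 min
Rate = 60 / 12.9
= 4.65 units/hour (bottleneck: 12.9min)


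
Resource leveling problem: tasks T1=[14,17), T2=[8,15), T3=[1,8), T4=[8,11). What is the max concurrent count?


Check each time point for overlaps:
  t=8: 2 tasks active (T2, T4)
Max concurrent = 2


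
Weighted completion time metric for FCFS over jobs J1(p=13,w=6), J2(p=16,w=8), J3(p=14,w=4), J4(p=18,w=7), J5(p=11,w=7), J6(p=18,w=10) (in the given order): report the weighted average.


Completion times:
  J1: C=13, w×C=6×13=78
  J2: C=29, w×C=8×29=232
  J3: C=43, w×C=4×43=172
  J4: C=61, w×C=7×61=427
  J5: C=72, w×C=7×72=504
  J6: C=90, w×C=10×90=900
Sum w×C = 2313
Sum w = 42
Weighted avg = 2313/42
= 55.07


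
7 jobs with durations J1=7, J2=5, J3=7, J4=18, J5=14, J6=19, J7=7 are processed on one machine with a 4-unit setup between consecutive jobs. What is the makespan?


Makespan = Σ processing + (n-1) × setup
= (7 + 5 + 7 + 18 + 14 + 19 + 7) + (7-1)×4
= 77 + 24
= 101 time units


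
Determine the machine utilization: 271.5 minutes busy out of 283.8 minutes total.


Utilization = busy / total × 100
= 271.5 / 283.8 × 100
= 95.7%


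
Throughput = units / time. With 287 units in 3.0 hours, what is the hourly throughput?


Throughput = units / time
= 287 / 3.0
= 95.7 units/hour


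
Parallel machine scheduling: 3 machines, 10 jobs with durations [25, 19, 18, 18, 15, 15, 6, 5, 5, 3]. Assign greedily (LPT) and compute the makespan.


Jobs (LPT sorted): [25, 19, 18, 18, 15, 15, 6, 5, 5, 3]
Machines: 3
  J=25 → Machine 1 (load: 0+25=25)
  J=19 → Machine 2 (load: 0+19=19)
  J=18 → Machine 3 (load: 0+18=18)
  J=18 → Machine 3 (load: 18+18=36)
  J=15 → Machine 2 (load: 19+15=34)
  J=15 → Machine 1 (load: 25+15=40)
  J=6 → Machine 2 (load: 34+6=40)
  J=5 → Machine 3 (load: 36+5=41)
  J=5 → Machine 1 (load: 40+5=45)
  J=3 → Machine 2 (load: 40+3=43)
Machine loads: [45, 43, 41]
Makespan = max = 45 time units


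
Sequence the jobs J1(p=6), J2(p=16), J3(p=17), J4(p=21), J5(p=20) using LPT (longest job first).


LPT: sort by longest processing time first
  J4: p=21
  J5: p=20
  J3: p=17
  J2: p=16
  J1: p=6
Order: J4 → J5 → J3 → J2 → J1


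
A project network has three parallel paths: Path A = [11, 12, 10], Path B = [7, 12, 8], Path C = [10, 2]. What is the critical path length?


Path A: 11 + 12 + 10 = 33
Path B: 7 + 12 + 8 = 27
Path C: 10 + 2 = 12
Critical path = longest = max(33, 27, 12)
= 33 (Path A)


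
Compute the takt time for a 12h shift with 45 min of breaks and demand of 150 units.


Available = 12×60 - 45 = 675 min
Takt time = 675 / 150
= 4.50 min/unit


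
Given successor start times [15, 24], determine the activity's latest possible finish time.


LF = min of all successor start times
Successors start at: [15, 24]
LF = min(15, 24)
= 15


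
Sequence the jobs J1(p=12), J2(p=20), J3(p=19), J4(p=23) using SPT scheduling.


SPT: sort by shortest processing time
  J1: p=12
  J3: p=19
  J2: p=20
  J4: p=23
Order: J1 → J3 → J2 → J4


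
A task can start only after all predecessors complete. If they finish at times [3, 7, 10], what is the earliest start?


ES = max of all predecessor completion times
Predecessors: [3, 7, 10]
ES = max(3, 7, 10)
= 10


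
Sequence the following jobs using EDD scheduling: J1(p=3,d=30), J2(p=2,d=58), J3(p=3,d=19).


EDD: sort by earliest due date
  J3: d=19, p=3
  J1: d=30, p=3
  J2: d=58, p=2
Order: J3 → J1 → J2


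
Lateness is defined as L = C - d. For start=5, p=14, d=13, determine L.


Completion = 5 + 14 = 19
Lateness = C - d = 19 - 13
= 6


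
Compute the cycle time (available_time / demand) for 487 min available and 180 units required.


Cycle time = available time / demand
= 487 / 180
= 2.71 min/unit


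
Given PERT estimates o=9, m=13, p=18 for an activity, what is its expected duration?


te = (o + 4m + p) / 6
= (9 + 4×13 + 18) / 6
= (9 + 52 + 18) / 6
= 79 / 6
= 13.17


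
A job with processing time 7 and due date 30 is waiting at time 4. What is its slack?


Slack = due - current_time - processing
= 30 - 4 - 7
= 19


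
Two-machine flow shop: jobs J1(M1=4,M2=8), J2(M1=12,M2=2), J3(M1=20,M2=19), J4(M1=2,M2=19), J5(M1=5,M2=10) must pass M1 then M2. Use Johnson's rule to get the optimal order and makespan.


Johnson's rule:
Group 1 (M1≤M2, sort by M1): ['J4', 'J1', 'J5']
Group 2 (M1>M2, sort desc M2): ['J3', 'J2']
Sequence: J4 → J1 → J5 → J3 → J2
Makespan calculation:
  J4: M1 done=2, M2 done=21
  J1: M1 done=6, M2 done=29
  J5: M1 done=11, M2 done=39
  J3: M1 done=31, M2 done=58
  J2: M1 done=43, M2 done=60
= Sequence: J4 → J1 → J5 → J3 → J2, Makespan: 60


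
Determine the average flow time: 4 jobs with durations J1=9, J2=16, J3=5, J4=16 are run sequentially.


Completion times:
  J1: completes at 9
  J2: completes at 25
  J3: completes at 30
  J4: completes at 46
Sum = 110
Average = 110/4
= 27.50


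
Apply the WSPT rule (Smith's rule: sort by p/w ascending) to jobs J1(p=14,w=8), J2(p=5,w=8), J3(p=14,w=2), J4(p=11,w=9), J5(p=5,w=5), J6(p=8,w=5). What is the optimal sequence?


WSPT (Smith's rule): sort by p/w ascending
  J2: p/w = 5/8 = 0.625
  J5: p/w = 5/5 = 1.000
  J4: p/w = 11/9 = 1.222
  J6: p/w = 8/5 = 1.600
  J1: p/w = 14/8 = 1.750
  J3: p/w = 14/2 = 7.000
Order: J2 → J5 → J4 → J6 → J1 → J3


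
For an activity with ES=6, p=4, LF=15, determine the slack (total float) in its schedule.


EF = ES + duration = 6 + 4 = 10
LS = LF - duration = 15 - 4 = 11
Total Float = LF - EF = 15 - 10
(or LS - ES = 11 - 6)
= 5


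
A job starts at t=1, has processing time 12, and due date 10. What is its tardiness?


Completion = start + processing = 1 + 12 = 13
Tardiness = max(0, C - d) = max(0, 13 - 10)
= max(0, 3)
= 3


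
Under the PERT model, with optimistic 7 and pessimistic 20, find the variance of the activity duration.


σ² = ((p - o) / 6)² = (p - o)² / 36
= (20 - 7)² / 36
= 13² / 36
= 169 / 36
= 4.6944


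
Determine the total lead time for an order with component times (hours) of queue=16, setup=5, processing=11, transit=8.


Lead time = queue + setup + processing + transit
= 16 + 5 + 11 + 8
= 40 hours


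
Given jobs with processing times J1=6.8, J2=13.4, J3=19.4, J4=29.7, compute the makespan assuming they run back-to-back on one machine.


Sequential makespan: sum all processing times
= 6.8 + 13.4 + 19.4 + 29.7
= 69.3 time units


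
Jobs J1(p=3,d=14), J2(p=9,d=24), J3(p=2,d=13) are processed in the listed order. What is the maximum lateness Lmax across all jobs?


Lateness per job (L = C - d):
  J1: C=3, d=14, L=-11
  J2: C=12, d=24, L=-12
  J3: C=14, d=13, L=1
Lmax = max(-11, -12, 1)
= 1


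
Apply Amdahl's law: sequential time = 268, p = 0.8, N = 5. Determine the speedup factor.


Amdahl's law: T_p = T × ((1-p) + p/N)
= 268 × ((1-0.8) + 0.8/5)
= 268 × (0.20 + 0.1600)
= 268 × 0.3600
= 96.48
Speedup = 268/96.48
= 2.78×


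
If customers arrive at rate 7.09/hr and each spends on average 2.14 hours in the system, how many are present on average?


Little's law: L = λ × W
= 7.09 × 2.14
= 15.17


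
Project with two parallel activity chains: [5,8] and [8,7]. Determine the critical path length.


Path A: 5 + 8 = 13
Path B: 8 + 7 = 15
Critical path = longest = max(13, 15)
= 15 (Path B)


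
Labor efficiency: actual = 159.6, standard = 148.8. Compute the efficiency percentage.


Efficiency = (actual / standard) × 100
= (159.6 / 148.8) × 100
= 107.3%


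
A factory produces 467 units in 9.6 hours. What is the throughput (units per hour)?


Throughput = units / time
= 467 / 9.6
= 48.6 units/hour


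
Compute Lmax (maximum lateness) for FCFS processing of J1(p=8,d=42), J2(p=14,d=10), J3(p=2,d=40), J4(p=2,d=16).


Lateness per job (L = C - d):
  J1: C=8, d=42, L=-34
  J2: C=22, d=10, L=12
  J3: C=24, d=40, L=-16
  J4: C=26, d=16, L=10
Lmax = max(-34, 12, -16, 10)
= 12


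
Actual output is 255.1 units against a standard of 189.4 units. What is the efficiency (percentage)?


Efficiency = (actual / standard) × 100
= (255.1 / 189.4) × 100
= 134.7%


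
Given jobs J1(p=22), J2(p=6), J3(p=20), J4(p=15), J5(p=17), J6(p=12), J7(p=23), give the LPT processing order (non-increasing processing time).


LPT: sort by longest processing time first
  J7: p=23
  J1: p=22
  J3: p=20
  J5: p=17
  J4: p=15
  J6: p=12
  J2: p=6
Order: J7 → J1 → J3 → J5 → J4 → J6 → J2


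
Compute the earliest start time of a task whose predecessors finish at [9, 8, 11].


ES = max of all predecessor completion times
Predecessors: [9, 8, 11]
ES = max(9, 8, 11)
= 11


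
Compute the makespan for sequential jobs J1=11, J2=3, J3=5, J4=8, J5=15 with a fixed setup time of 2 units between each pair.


Makespan = Σ processing + (n-1) × setup
= (11 + 3 + 5 + 8 + 15) + (5-1)×2
= 42 + 8
= 50 time units


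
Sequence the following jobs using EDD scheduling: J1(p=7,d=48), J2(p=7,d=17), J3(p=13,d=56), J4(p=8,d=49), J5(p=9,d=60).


EDD: sort by earliest due date
  J2: d=17, p=7
  J1: d=48, p=7
  J4: d=49, p=8
  J3: d=56, p=13
  J5: d=60, p=9
Order: J2 → J1 → J4 → J3 → J5


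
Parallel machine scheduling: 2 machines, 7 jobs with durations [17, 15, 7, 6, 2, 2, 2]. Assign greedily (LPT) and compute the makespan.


Jobs (LPT sorted): [17, 15, 7, 6, 2, 2, 2]
Machines: 2
  J=17 → Machine 1 (load: 0+17=17)
  J=15 → Machine 2 (load: 0+15=15)
  J=7 → Machine 2 (load: 15+7=22)
  J=6 → Machine 1 (load: 17+6=23)
  J=2 → Machine 2 (load: 22+2=24)
  J=2 → Machine 1 (load: 23+2=25)
  J=2 → Machine 2 (load: 24+2=26)
Machine loads: [25, 26]
Makespan = max = 26 time units


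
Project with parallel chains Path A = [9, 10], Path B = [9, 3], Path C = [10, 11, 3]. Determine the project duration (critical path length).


Path A: 9 + 10 = 19
Path B: 9 + 3 = 12
Path C: 10 + 11 + 3 = 24
Critical path = longest = max(19, 12, 24)
= 24 (Path C)


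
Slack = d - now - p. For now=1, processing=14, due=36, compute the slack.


Slack = due - current_time - processing
= 36 - 1 - 14
= 21


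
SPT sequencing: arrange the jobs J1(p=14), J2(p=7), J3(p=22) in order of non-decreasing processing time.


SPT: sort by shortest processing time
  J2: p=7
  J1: p=14
  J3: p=22
Order: J2 → J1 → J3


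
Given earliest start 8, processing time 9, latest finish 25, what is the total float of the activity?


EF = ES + duration = 8 + 9 = 17
LS = LF - duration = 25 - 9 = 16
Total Float = LF - EF = 25 - 17
(or LS - ES = 16 - 8)
= 8


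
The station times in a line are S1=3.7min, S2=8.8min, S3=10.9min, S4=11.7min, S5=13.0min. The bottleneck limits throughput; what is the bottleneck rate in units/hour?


Bottleneck = longest station time
Station times: [3.7, 8.8, 10.9, 11.7, 13.0]
Max = 13.0 min
Rate = 60 / 13.0
= 4.62 units/hour (bottleneck: 13.0min)


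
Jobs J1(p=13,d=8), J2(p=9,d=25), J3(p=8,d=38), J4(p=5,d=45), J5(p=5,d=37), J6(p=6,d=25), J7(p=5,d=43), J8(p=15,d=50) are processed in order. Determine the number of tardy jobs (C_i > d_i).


Completion vs due date:
  J1: C=13, d=8 → TARDY
  J2: C=22, d=25 → on time
  J3: C=30, d=38 → on time
  J4: C=35, d=45 → on time
  J5: C=40, d=37 → TARDY
  J6: C=46, d=25 → TARDY
  J7: C=51, d=43 → TARDY
  J8: C=66, d=50 → TARDY
Tardy jobs: J1, J5, J6, J7, J8
Count = 5


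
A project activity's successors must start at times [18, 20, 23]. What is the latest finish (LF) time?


LF = min of all successor start times
Successors start at: [18, 20, 23]
LF = min(18, 20, 23)
= 18


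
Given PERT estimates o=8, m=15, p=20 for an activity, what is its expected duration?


te = (o + 4m + p) / 6
= (8 + 4×15 + 20) / 6
= (8 + 60 + 20) / 6
= 88 / 6
= 14.67


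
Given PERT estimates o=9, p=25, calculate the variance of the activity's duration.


σ² = ((p - o) / 6)² = (p - o)² / 36
= (25 - 9)² / 36
= 16² / 36
= 256 / 36
= 7.1111


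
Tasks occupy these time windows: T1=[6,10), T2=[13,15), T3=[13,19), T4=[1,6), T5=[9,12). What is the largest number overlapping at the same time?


Check each time point for overlaps:
  t=9: 2 tasks active (T1, T5)
Max concurrent = 2


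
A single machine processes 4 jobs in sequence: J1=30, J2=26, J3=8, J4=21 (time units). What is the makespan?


Sequential makespan: sum all processing times
= 30 + 26 + 8 + 21
= 85 time units


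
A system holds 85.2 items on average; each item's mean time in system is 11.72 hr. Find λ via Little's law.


Little's law: L = λW → λ = L / W
= 85.2 / 11.72
= 7.27 per hour


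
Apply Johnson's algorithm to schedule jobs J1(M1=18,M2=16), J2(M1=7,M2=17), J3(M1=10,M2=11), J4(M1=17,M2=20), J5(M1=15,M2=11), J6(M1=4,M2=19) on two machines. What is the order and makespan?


Johnson's rule:
Group 1 (M1≤M2, sort by M1): ['J6', 'J2', 'J3', 'J4']
Group 2 (M1>M2, sort desc M2): ['J1', 'J5']
Sequence: J6 → J2 → J3 → J4 → J1 → J5
Makespan calculation:
  J6: M1 done=4, M2 done=23
  J2: M1 done=11, M2 done=40
  J3: M1 done=21, M2 done=51
  J4: M1 done=38, M2 done=71
  J1: M1 done=56, M2 done=87
  J5: M1 done=71, M2 done=98
= Sequence: J6 → J2 → J3 → J4 → J1 → J5, Makespan: 98


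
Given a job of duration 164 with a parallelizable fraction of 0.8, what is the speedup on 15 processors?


Amdahl's law: T_p = T × ((1-p) + p/N)
= 164 × ((1-0.8) + 0.8/15)
= 164 × (0.20 + 0.0533)
= 164 × 0.2533
= 41.55
Speedup = 164/41.55
= 3.95×


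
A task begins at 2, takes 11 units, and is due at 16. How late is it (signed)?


Completion = 2 + 11 = 13
Lateness = C - d = 13 - 16
= -3


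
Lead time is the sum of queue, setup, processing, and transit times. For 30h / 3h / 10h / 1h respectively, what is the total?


Lead time = queue + setup + processing + transit
= 30 + 3 + 10 + 1
= 44 hours


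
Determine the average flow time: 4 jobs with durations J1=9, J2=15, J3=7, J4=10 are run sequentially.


Completion times:
  J1: completes at 9
  J2: completes at 24
  J3: completes at 31
  J4: completes at 41
Sum = 105
Average = 105/4
= 26.25


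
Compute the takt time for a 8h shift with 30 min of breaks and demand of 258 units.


Available = 8×60 - 30 = 450 min
Takt time = 450 / 258
= 1.74 min/unit


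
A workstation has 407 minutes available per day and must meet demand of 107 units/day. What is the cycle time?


Cycle time = available time / demand
= 407 / 107
= 3.80 min/unit


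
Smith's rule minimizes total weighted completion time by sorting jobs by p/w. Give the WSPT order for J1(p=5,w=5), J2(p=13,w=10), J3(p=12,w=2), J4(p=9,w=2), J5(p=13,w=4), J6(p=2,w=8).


WSPT (Smith's rule): sort by p/w ascending
  J6: p/w = 2/8 = 0.250
  J1: p/w = 5/5 = 1.000
  J2: p/w = 13/10 = 1.300
  J5: p/w = 13/4 = 3.250
  J4: p/w = 9/2 = 4.500
  J3: p/w = 12/2 = 6.000
Order: J6 → J1 → J2 → J5 → J4 → J3


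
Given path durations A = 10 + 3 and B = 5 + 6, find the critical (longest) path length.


Path A: 10 + 3 = 13
Path B: 5 + 6 = 11
Critical path = longest = max(13, 11)
= 13 (Path A)


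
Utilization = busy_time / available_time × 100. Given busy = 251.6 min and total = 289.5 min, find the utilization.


Utilization = busy / total × 100
= 251.6 / 289.5 × 100
= 86.9%


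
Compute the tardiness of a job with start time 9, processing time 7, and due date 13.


Completion = start + processing = 9 + 7 = 16
Tardiness = max(0, C - d) = max(0, 16 - 13)
= max(0, 3)
= 3


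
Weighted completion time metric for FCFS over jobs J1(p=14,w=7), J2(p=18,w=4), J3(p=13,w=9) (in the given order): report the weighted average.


Completion times:
  J1: C=14, w×C=7×14=98
  J2: C=32, w×C=4×32=128
  J3: C=45, w×C=9×45=405
Sum w×C = 631
Sum w = 20
Weighted avg = 631/20
= 31.55


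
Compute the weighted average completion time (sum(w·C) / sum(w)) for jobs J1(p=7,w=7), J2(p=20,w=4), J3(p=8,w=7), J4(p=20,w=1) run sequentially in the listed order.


Completion times:
  J1: C=7, w×C=7×7=49
  J2: C=27, w×C=4×27=108
  J3: C=35, w×C=7×35=245
  J4: C=55, w×C=1×55=55
Sum w×C = 457
Sum w = 19
Weighted avg = 457/19
= 24.05


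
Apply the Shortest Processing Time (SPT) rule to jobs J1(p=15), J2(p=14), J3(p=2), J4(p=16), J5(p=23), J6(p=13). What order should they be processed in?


SPT: sort by shortest processing time
  J3: p=2
  J6: p=13
  J2: p=14
  J1: p=15
  J4: p=16
  J5: p=23
Order: J3 → J6 → J2 → J1 → J4 → J5


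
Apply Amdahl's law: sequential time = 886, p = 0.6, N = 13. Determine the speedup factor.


Amdahl's law: T_p = T × ((1-p) + p/N)
= 886 × ((1-0.6) + 0.6/13)
= 886 × (0.40 + 0.0462)
= 886 × 0.4462
= 395.29
Speedup = 886/395.29
= 2.24×


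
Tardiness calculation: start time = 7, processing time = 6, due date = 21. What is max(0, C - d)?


Completion = start + processing = 7 + 6 = 13
Tardiness = max(0, C - d) = max(0, 13 - 21)
= max(0, -8)
= 0


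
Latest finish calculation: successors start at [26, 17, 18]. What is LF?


LF = min of all successor start times
Successors start at: [26, 17, 18]
LF = min(26, 17, 18)
= 17


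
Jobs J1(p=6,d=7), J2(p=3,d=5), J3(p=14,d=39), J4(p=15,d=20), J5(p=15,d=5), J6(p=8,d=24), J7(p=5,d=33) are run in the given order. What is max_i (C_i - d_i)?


Lateness per job (L = C - d):
  J1: C=6, d=7, L=-1
  J2: C=9, d=5, L=4
  J3: C=23, d=39, L=-16
  J4: C=38, d=20, L=18
  J5: C=53, d=5, L=48
  J6: C=61, d=24, L=37
  J7: C=66, d=33, L=33
Lmax = max(-1, 4, -16, 18, 48, 37, 33)
= 48


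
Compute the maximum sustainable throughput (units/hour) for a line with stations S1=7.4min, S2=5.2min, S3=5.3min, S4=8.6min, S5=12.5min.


Bottleneck = longest station time
Station times: [7.4, 5.2, 5.3, 8.6, 12.5]
Max = 12.5 min
Rate = 60 / 12.5
= 4.80 units/hour (bottleneck: 12.5min)


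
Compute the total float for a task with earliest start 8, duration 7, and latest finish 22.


EF = ES + duration = 8 + 7 = 15
LS = LF - duration = 22 - 7 = 15
Total Float = LF - EF = 22 - 15
(or LS - ES = 15 - 8)
= 7


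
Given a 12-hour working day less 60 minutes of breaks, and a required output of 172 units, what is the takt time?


Available = 12×60 - 60 = 660 min
Takt time = 660 / 172
= 3.84 min/unit


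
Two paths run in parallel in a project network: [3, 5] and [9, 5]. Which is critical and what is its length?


Path A: 3 + 5 = 8
Path B: 9 + 5 = 14
Critical path = longest = max(8, 14)
= 14 (Path B)


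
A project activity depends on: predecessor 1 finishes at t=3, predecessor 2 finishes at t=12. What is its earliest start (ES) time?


ES = max of all predecessor completion times
Predecessors: [3, 12]
ES = max(3, 12)
= 12


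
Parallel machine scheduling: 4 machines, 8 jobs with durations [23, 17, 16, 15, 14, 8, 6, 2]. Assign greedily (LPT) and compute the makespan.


Jobs (LPT sorted): [23, 17, 16, 15, 14, 8, 6, 2]
Machines: 4
  J=23 → Machine 1 (load: 0+23=23)
  J=17 → Machine 2 (load: 0+17=17)
  J=16 → Machine 3 (load: 0+16=16)
  J=15 → Machine 4 (load: 0+15=15)
  J=14 → Machine 4 (load: 15+14=29)
  J=8 → Machine 3 (load: 16+8=24)
  J=6 → Machine 2 (load: 17+6=23)
  J=2 → Machine 1 (load: 23+2=25)
Machine loads: [25, 23, 24, 29]
Makespan = max = 29 time units


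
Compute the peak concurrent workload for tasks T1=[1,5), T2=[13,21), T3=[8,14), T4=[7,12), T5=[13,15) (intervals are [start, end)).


Check each time point for overlaps:
  t=13: 3 tasks active (T2, T3, T5)
Max concurrent = 3


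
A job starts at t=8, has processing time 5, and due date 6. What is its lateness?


Completion = 8 + 5 = 13
Lateness = C - d = 13 - 6
= 7


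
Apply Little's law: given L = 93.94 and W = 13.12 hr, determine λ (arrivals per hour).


Little's law: L = λW → λ = L / W
= 93.94 / 13.12
= 7.16 per hour


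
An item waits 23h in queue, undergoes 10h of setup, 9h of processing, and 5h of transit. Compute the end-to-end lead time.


Lead time = queue + setup + processing + transit
= 23 + 10 + 9 + 5
= 47 hours


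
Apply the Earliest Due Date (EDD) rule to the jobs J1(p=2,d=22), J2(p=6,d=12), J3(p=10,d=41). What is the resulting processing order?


EDD: sort by earliest due date
  J2: d=12, p=6
  J1: d=22, p=2
  J3: d=41, p=10
Order: J2 → J1 → J3


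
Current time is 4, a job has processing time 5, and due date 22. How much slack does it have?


Slack = due - current_time - processing
= 22 - 4 - 5
= 13


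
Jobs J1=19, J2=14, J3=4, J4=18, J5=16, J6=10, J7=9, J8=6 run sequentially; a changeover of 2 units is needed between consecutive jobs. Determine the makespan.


Makespan = Σ processing + (n-1) × setup
= (19 + 14 + 4 + 18 + 16 + 10 + 9 + 6) + (8-1)×2
= 96 + 14
= 110 time units


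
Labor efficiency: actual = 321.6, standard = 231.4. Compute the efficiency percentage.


Efficiency = (actual / standard) × 100
= (321.6 / 231.4) × 100
= 139.0%


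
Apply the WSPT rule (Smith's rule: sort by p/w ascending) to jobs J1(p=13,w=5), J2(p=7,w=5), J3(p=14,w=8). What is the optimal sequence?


WSPT (Smith's rule): sort by p/w ascending
  J2: p/w = 7/5 = 1.400
  J3: p/w = 14/8 = 1.750
  J1: p/w = 13/5 = 2.600
Order: J2 → J3 → J1


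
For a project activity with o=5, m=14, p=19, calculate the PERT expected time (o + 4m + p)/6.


te = (o + 4m + p) / 6
= (5 + 4×14 + 19) / 6
= (5 + 56 + 19) / 6
= 80 / 6
= 13.33


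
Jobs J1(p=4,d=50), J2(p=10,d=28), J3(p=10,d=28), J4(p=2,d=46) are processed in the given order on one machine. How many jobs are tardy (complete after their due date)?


Completion vs due date:
  J1: C=4, d=50 → on time
  J2: C=14, d=28 → on time
  J3: C=24, d=28 → on time
  J4: C=26, d=46 → on time
Tardy jobs: none
Count = 0


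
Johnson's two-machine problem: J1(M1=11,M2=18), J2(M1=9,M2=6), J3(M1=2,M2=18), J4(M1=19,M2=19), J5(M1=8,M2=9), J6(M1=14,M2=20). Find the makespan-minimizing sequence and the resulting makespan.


Johnson's rule:
Group 1 (M1≤M2, sort by M1): ['J3', 'J5', 'J1', 'J6', 'J4']
Group 2 (M1>M2, sort desc M2): ['J2']
Sequence: J3 → J5 → J1 → J6 → J4 → J2
Makespan calculation:
  J3: M1 done=2, M2 done=20
  J5: M1 done=10, M2 done=29
  J1: M1 done=21, M2 done=47
  J6: M1 done=35, M2 done=67
  J4: M1 done=54, M2 done=86
  J2: M1 done=63, M2 done=92
= Sequence: J3 → J5 → J1 → J6 → J4 → J2, Makespan: 92


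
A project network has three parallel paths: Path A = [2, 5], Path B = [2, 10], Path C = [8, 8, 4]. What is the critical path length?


Path A: 2 + 5 = 7
Path B: 2 + 10 = 12
Path C: 8 + 8 + 4 = 20
Critical path = longest = max(7, 12, 20)
= 20 (Path C)


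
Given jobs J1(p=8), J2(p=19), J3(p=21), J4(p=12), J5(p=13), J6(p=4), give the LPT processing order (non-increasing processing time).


LPT: sort by longest processing time first
  J3: p=21
  J2: p=19
  J5: p=13
  J4: p=12
  J1: p=8
  J6: p=4
Order: J3 → J2 → J5 → J4 → J1 → J6


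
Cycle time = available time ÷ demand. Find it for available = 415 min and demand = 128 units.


Cycle time = available time / demand
= 415 / 128
= 3.24 min/unit


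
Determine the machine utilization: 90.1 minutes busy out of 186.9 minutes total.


Utilization = busy / total × 100
= 90.1 / 186.9 × 100
= 48.2%


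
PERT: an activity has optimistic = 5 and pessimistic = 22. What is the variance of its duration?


σ² = ((p - o) / 6)² = (p - o)² / 36
= (22 - 5)² / 36
= 17² / 36
= 289 / 36
= 8.0278


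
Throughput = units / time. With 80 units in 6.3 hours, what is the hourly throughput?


Throughput = units / time
= 80 / 6.3
= 12.7 units/hour


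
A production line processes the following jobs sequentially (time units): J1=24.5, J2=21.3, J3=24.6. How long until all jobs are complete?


Sequential makespan: sum all processing times
= 24.5 + 21.3 + 24.6
= 70.4 time units


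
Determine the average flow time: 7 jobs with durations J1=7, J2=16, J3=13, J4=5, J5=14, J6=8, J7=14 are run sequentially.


Completion times:
  J1: completes at 7
  J2: completes at 23
  J3: completes at 36
  J4: completes at 41
  J5: completes at 55
  J6: completes at 63
  J7: completes at 77
Sum = 302
Average = 302/7
= 43.14


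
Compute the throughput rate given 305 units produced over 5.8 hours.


Throughput = units / time
= 305 / 5.8
= 52.6 units/hour


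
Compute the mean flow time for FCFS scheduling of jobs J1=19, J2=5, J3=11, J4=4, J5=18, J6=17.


Completion times:
  J1: completes at 19
  J2: completes at 24
  J3: completes at 35
  J4: completes at 39
  J5: completes at 57
  J6: completes at 74
Sum = 248
Average = 248/6
= 41.33


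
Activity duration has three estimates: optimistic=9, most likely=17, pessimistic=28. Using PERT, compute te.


te = (o + 4m + p) / 6
= (9 + 4×17 + 28) / 6
= (9 + 68 + 28) / 6
= 105 / 6
= 17.50


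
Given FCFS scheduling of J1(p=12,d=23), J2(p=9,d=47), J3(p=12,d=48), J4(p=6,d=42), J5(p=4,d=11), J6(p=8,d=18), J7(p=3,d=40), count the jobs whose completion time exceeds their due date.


Completion vs due date:
  J1: C=12, d=23 → on time
  J2: C=21, d=47 → on time
  J3: C=33, d=48 → on time
  J4: C=39, d=42 → on time
  J5: C=43, d=11 → TARDY
  J6: C=51, d=18 → TARDY
  J7: C=54, d=40 → TARDY
Tardy jobs: J5, J6, J7
Count = 3


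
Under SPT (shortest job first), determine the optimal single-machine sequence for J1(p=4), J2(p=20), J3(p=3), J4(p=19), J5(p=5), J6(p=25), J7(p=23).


SPT: sort by shortest processing time
  J3: p=3
  J1: p=4
  J5: p=5
  J4: p=19
  J2: p=20
  J7: p=23
  J6: p=25
Order: J3 → J1 → J5 → J4 → J2 → J7 → J6


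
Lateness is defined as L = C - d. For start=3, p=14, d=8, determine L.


Completion = 3 + 14 = 17
Lateness = C - d = 17 - 8
= 9


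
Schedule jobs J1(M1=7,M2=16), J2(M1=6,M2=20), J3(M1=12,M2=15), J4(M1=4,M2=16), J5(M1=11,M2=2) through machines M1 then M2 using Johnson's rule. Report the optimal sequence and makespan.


Johnson's rule:
Group 1 (M1≤M2, sort by M1): ['J4', 'J2', 'J1', 'J3']
Group 2 (M1>M2, sort desc M2): ['J5']
Sequence: J4 → J2 → J1 → J3 → J5
Makespan calculation:
  J4: M1 done=4, M2 done=20
  J2: M1 done=10, M2 done=40
  J1: M1 done=17, M2 done=56
  J3: M1 done=29, M2 done=71
  J5: M1 done=40, M2 done=73
= Sequence: J4 → J2 → J1 → J3 → J5, Makespan: 73


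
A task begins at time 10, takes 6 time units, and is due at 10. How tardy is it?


Completion = start + processing = 10 + 6 = 16
Tardiness = max(0, C - d) = max(0, 16 - 10)
= max(0, 6)
= 6


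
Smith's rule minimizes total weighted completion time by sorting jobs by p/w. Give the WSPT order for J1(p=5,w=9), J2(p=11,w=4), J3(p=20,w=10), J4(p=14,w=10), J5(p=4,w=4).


WSPT (Smith's rule): sort by p/w ascending
  J1: p/w = 5/9 = 0.556
  J5: p/w = 4/4 = 1.000
  J4: p/w = 14/10 = 1.400
  J3: p/w = 20/10 = 2.000
  J2: p/w = 11/4 = 2.750
Order: J1 → J5 → J4 → J3 → J2


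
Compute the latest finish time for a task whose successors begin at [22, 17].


LF = min of all successor start times
Successors start at: [22, 17]
LF = min(22, 17)
= 17


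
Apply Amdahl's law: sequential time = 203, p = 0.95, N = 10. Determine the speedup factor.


Amdahl's law: T_p = T × ((1-p) + p/N)
= 203 × ((1-0.95) + 0.95/10)
= 203 × (0.05 + 0.0950)
= 203 × 0.1450
= 29.44
Speedup = 203/29.44
= 6.90×


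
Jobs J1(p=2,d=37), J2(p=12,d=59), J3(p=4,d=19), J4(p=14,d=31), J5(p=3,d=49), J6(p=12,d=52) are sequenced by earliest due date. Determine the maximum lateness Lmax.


EDD order: J3 → J4 → J1 → J5 → J6 → J2
Completion and lateness:
  J3: C=4, d=19, L=4-19=-15
  J4: C=18, d=31, L=18-31=-13
  J1: C=20, d=37, L=20-37=-17
  J5: C=23, d=49, L=23-49=-26
  J6: C=35, d=52, L=35-52=-17
  J2: C=47, d=59, L=47-59=-12
Lmax = max(-15, -13, -17, -26, -17, -12)
= -12


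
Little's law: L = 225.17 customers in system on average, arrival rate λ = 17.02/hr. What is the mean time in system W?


Little's law: L = λW → W = L / λ
= 225.17 / 17.02
= 13.23 hours


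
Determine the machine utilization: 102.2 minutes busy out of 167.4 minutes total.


Utilization = busy / total × 100
= 102.2 / 167.4 × 100
= 61.1%


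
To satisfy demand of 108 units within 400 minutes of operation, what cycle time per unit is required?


Cycle time = available time / demand
= 400 / 108
= 3.70 min/unit


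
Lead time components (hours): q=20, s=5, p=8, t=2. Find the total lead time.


Lead time = queue + setup + processing + transit
= 20 + 5 + 8 + 2
= 35 hours


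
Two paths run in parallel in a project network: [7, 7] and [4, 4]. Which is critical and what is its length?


Path A: 7 + 7 = 14
Path B: 4 + 4 = 8
Critical path = longest = max(14, 8)
= 14 (Path A)


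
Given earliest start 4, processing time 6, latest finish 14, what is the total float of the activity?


EF = ES + duration = 4 + 6 = 10
LS = LF - duration = 14 - 6 = 8
Total Float = LF - EF = 14 - 10
(or LS - ES = 8 - 4)
= 4


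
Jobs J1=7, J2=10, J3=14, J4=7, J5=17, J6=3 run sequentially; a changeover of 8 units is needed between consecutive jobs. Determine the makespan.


Makespan = Σ processing + (n-1) × setup
= (7 + 10 + 14 + 7 + 17 + 3) + (6-1)×8
= 58 + 40
= 98 time units


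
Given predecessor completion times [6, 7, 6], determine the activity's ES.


ES = max of all predecessor completion times
Predecessors: [6, 7, 6]
ES = max(6, 7, 6)
= 7


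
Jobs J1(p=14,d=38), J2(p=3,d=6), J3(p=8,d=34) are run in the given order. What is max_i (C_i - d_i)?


Lateness per job (L = C - d):
  J1: C=14, d=38, L=-24
  J2: C=17, d=6, L=11
  J3: C=25, d=34, L=-9
Lmax = max(-24, 11, -9)
= 11


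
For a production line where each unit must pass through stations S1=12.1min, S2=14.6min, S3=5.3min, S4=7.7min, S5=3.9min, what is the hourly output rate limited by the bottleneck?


Bottleneck = longest station time
Station times: [12.1, 14.6, 5.3, 7.7, 3.9]
Max = 14.6 min
Rate = 60 / 14.6
= 4.11 units/hour (bottleneck: 14.6min)


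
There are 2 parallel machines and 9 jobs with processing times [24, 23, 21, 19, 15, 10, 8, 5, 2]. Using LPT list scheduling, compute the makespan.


Jobs (LPT sorted): [24, 23, 21, 19, 15, 10, 8, 5, 2]
Machines: 2
  J=24 → Machine 1 (load: 0+24=24)
  J=23 → Machine 2 (load: 0+23=23)
  J=21 → Machine 2 (load: 23+21=44)
  J=19 → Machine 1 (load: 24+19=43)
  J=15 → Machine 1 (load: 43+15=58)
  J=10 → Machine 2 (load: 44+10=54)
  J=8 → Machine 2 (load: 54+8=62)
  J=5 → Machine 1 (load: 58+5=63)
  J=2 → Machine 2 (load: 62+2=64)
Machine loads: [63, 64]
Makespan = max = 64 time units


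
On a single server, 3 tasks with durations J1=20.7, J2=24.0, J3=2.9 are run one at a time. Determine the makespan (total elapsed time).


Sequential makespan: sum all processing times
= 20.7 + 24.0 + 2.9
= 47.6 time units


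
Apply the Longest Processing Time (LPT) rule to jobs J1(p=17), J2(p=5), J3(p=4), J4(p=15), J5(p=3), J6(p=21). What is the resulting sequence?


LPT: sort by longest processing time first
  J6: p=21
  J1: p=17
  J4: p=15
  J2: p=5
  J3: p=4
  J5: p=3
Order: J6 → J1 → J4 → J2 → J3 → J5


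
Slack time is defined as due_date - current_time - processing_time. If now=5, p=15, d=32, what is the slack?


Slack = due - current_time - processing
= 32 - 5 - 15
= 12


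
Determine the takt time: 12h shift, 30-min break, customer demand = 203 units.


Available = 12×60 - 30 = 690 min
Takt time = 690 / 203
= 3.40 min/unit


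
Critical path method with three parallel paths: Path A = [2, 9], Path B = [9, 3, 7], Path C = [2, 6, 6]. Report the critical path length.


Path A: 2 + 9 = 11
Path B: 9 + 3 + 7 = 19
Path C: 2 + 6 + 6 = 14
Critical path = longest = max(11, 19, 14)
= 19 (Path B)


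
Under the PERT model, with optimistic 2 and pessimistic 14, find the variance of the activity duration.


σ² = ((p - o) / 6)² = (p - o)² / 36
= (14 - 2)² / 36
= 12² / 36
= 144 / 36
= 4.0000


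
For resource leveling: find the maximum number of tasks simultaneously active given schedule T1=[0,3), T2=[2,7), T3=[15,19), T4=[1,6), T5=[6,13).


Check each time point for overlaps:
  t=2: 3 tasks active (T1, T2, T4)
Max concurrent = 3


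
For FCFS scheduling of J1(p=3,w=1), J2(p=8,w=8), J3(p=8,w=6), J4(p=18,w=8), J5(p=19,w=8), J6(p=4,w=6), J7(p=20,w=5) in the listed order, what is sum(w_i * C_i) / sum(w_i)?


Completion times:
  J1: C=3, w×C=1×3=3
  J2: C=11, w×C=8×11=88
  J3: C=19, w×C=6×19=114
  J4: C=37, w×C=8×37=296
  J5: C=56, w×C=8×56=448
  J6: C=60, w×C=6×60=360
  J7: C=80, w×C=5×80=400
Sum w×C = 1709
Sum w = 42
Weighted avg = 1709/42
= 40.69


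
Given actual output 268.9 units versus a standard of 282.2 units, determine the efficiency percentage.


Efficiency = (actual / standard) × 100
= (268.9 / 282.2) × 100
= 95.3%


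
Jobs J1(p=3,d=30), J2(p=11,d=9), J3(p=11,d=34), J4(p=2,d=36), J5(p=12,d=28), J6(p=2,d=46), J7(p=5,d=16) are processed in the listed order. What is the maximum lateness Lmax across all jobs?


Lateness per job (L = C - d):
  J1: C=3, d=30, L=-27
  J2: C=14, d=9, L=5
  J3: C=25, d=34, L=-9
  J4: C=27, d=36, L=-9
  J5: C=39, d=28, L=11
  J6: C=41, d=46, L=-5
  J7: C=46, d=16, L=30
Lmax = max(-27, 5, -9, -9, 11, -5, 30)
= 30


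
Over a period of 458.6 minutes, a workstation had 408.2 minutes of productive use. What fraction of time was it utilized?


Utilization = busy / total × 100
= 408.2 / 458.6 × 100
= 89.0%


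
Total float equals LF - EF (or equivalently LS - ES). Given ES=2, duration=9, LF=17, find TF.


EF = ES + duration = 2 + 9 = 11
LS = LF - duration = 17 - 9 = 8
Total Float = LF - EF = 17 - 11
(or LS - ES = 8 - 2)
= 6


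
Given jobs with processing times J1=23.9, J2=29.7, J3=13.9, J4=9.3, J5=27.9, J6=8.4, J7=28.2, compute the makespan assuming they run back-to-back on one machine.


Sequential makespan: sum all processing times
= 23.9 + 29.7 + 13.9 + 9.3 + 27.9 + 8.4 + 28.2
= 141.3 time units


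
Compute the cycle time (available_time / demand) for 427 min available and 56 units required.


Cycle time = available time / demand
= 427 / 56
= 7.62 min/unit


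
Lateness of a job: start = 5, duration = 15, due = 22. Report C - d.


Completion = 5 + 15 = 20
Lateness = C - d = 20 - 22
= -2


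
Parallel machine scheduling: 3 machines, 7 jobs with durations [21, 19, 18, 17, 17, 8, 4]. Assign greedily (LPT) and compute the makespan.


Jobs (LPT sorted): [21, 19, 18, 17, 17, 8, 4]
Machines: 3
  J=21 → Machine 1 (load: 0+21=21)
  J=19 → Machine 2 (load: 0+19=19)
  J=18 → Machine 3 (load: 0+18=18)
  J=17 → Machine 3 (load: 18+17=35)
  J=17 → Machine 2 (load: 19+17=36)
  J=8 → Machine 1 (load: 21+8=29)
  J=4 → Machine 1 (load: 29+4=33)
Machine loads: [33, 36, 35]
Makespan = max = 36 time units


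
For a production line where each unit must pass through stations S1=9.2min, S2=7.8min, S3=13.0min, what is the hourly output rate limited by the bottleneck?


Bottleneck = longest station time
Station times: [9.2, 7.8, 13.0]
Max = 13.0 min
Rate = 60 / 13.0
= 4.62 units/hour (bottleneck: 13.0min)


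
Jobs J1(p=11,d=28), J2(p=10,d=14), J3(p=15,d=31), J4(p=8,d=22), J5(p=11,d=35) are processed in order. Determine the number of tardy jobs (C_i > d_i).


Completion vs due date:
  J1: C=11, d=28 → on time
  J2: C=21, d=14 → TARDY
  J3: C=36, d=31 → TARDY
  J4: C=44, d=22 → TARDY
  J5: C=55, d=35 → TARDY
Tardy jobs: J2, J3, J4, J5
Count = 4


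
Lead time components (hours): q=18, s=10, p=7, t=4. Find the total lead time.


Lead time = queue + setup + processing + transit
= 18 + 10 + 7 + 4
= 39 hours


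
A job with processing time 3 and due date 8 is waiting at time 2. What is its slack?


Slack = due - current_time - processing
= 8 - 2 - 3
= 3


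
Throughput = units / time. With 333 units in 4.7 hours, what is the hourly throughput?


Throughput = units / time
= 333 / 4.7
= 70.9 units/hour


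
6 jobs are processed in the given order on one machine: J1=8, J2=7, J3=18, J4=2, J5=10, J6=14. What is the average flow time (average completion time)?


Completion times:
  J1: completes at 8
  J2: completes at 15
  J3: completes at 33
  J4: completes at 35
  J5: completes at 45
  J6: completes at 59
Sum = 195
Average = 195/6
= 32.50


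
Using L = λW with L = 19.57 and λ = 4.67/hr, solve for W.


Little's law: L = λW → W = L / λ
= 19.57 / 4.67
= 4.19 hours


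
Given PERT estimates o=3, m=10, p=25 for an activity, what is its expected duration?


te = (o + 4m + p) / 6
= (3 + 4×10 + 25) / 6
= (3 + 40 + 25) / 6
= 68 / 6
= 11.33


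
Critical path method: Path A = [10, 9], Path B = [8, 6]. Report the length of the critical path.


Path A: 10 + 9 = 19
Path B: 8 + 6 = 14
Critical path = longest = max(19, 14)
= 19 (Path A)


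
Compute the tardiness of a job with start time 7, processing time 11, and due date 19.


Completion = start + processing = 7 + 11 = 18
Tardiness = max(0, C - d) = max(0, 18 - 19)
= max(0, -1)
= 0


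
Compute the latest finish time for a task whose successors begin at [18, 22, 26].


LF = min of all successor start times
Successors start at: [18, 22, 26]
LF = min(18, 22, 26)
= 18


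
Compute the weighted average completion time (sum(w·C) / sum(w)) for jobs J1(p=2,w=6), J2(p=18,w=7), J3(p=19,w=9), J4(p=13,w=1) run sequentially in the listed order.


Completion times:
  J1: C=2, w×C=6×2=12
  J2: C=20, w×C=7×20=140
  J3: C=39, w×C=9×39=351
  J4: C=52, w×C=1×52=52
Sum w×C = 555
Sum w = 23
Weighted avg = 555/23
= 24.13


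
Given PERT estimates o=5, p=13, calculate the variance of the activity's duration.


σ² = ((p - o) / 6)² = (p - o)² / 36
= (13 - 5)² / 36
= 8² / 36
= 64 / 36
= 1.7778


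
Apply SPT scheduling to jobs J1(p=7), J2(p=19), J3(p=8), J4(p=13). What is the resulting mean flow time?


SPT order: J1 → J3 → J4 → J2
Completion times:
  J1: C=7
  J3: C=15
  J4: C=28
  J2: C=47
Sum = 97, n = 4
Mean flow = 97/4
= 24.25


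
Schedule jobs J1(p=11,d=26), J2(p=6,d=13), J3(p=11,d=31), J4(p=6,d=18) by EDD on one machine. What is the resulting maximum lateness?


EDD order: J2 → J4 → J1 → J3
Completion and lateness:
  J2: C=6, d=13, L=6-13=-7
  J4: C=12, d=18, L=12-18=-6
  J1: C=23, d=26, L=23-26=-3
  J3: C=34, d=31, L=34-31=3
Lmax = max(-7, -6, -3, 3)
= 3


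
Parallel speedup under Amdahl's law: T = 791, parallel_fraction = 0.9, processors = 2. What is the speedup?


Amdahl's law: T_p = T × ((1-p) + p/N)
= 791 × ((1-0.9) + 0.9/2)
= 791 × (0.10 + 0.4500)
= 791 × 0.5500
= 435.05
Speedup = 791/435.05
= 1.82×


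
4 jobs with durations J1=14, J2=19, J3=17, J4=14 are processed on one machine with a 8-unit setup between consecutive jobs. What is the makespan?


Makespan = Σ processing + (n-1) × setup
= (14 + 19 + 17 + 14) + (4-1)×8
= 64 + 24
= 88 time units


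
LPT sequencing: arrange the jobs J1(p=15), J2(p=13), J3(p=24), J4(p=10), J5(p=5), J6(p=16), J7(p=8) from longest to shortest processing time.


LPT: sort by longest processing time first
  J3: p=24
  J6: p=16
  J1: p=15
  J2: p=13
  J4: p=10
  J7: p=8
  J5: p=5
Order: J3 → J6 → J1 → J2 → J4 → J7 → J5
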